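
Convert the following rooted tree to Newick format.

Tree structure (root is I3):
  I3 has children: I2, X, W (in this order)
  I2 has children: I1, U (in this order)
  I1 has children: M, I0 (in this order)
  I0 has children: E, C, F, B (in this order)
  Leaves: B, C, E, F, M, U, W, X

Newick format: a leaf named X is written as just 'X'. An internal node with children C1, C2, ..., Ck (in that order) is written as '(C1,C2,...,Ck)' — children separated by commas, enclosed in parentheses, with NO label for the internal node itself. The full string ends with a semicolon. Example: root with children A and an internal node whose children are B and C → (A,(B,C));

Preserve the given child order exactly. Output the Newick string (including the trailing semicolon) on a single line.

internal I3 with children ['I2', 'X', 'W']
  internal I2 with children ['I1', 'U']
    internal I1 with children ['M', 'I0']
      leaf 'M' → 'M'
      internal I0 with children ['E', 'C', 'F', 'B']
        leaf 'E' → 'E'
        leaf 'C' → 'C'
        leaf 'F' → 'F'
        leaf 'B' → 'B'
      → '(E,C,F,B)'
    → '(M,(E,C,F,B))'
    leaf 'U' → 'U'
  → '((M,(E,C,F,B)),U)'
  leaf 'X' → 'X'
  leaf 'W' → 'W'
→ '(((M,(E,C,F,B)),U),X,W)'
Final: (((M,(E,C,F,B)),U),X,W);

Answer: (((M,(E,C,F,B)),U),X,W);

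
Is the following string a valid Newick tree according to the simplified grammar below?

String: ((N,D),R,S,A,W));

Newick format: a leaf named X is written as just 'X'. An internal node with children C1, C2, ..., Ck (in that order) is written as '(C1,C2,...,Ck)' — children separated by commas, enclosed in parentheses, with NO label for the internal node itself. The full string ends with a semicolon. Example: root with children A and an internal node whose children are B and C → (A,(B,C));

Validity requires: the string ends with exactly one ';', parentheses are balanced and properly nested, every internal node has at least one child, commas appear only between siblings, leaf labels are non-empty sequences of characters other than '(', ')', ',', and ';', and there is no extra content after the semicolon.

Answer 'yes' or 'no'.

Answer: no

Derivation:
Input: ((N,D),R,S,A,W));
Paren balance: 2 '(' vs 3 ')' MISMATCH
Ends with single ';': True
Full parse: FAILS (extra content after tree at pos 15)
Valid: False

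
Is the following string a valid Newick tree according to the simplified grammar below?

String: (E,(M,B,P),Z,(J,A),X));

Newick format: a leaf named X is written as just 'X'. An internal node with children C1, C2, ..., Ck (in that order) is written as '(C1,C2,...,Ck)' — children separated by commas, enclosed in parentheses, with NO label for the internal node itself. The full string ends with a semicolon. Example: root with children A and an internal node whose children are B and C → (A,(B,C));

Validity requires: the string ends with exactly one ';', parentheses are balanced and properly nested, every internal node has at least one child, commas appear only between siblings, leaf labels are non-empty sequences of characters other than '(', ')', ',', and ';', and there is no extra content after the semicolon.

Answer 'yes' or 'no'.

Answer: no

Derivation:
Input: (E,(M,B,P),Z,(J,A),X));
Paren balance: 3 '(' vs 4 ')' MISMATCH
Ends with single ';': True
Full parse: FAILS (extra content after tree at pos 21)
Valid: False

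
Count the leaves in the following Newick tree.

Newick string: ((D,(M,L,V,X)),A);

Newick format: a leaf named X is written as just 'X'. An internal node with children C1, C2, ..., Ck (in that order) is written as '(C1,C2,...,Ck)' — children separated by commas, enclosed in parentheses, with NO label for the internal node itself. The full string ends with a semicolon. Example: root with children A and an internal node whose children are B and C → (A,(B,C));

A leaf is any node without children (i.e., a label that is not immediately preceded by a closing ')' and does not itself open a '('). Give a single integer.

Answer: 6

Derivation:
Newick: ((D,(M,L,V,X)),A);
Scan left-to-right; a leaf is any maximal label run not followed by '(':
  pos 2: leaf 'D' → count = 1
  pos 5: leaf 'M' → count = 2
  pos 7: leaf 'L' → count = 3
  pos 9: leaf 'V' → count = 4
  pos 11: leaf 'X' → count = 5
  pos 15: leaf 'A' → count = 6
Total leaves: 6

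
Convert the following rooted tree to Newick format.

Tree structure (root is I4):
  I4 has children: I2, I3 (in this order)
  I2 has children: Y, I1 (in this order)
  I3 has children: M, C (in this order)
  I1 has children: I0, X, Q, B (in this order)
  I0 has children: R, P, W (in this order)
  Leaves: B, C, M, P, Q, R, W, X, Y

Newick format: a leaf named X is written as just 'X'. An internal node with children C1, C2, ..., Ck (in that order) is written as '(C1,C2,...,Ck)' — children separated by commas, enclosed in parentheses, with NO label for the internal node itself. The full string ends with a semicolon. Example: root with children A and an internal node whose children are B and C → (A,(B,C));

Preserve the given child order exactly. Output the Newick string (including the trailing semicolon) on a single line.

internal I4 with children ['I2', 'I3']
  internal I2 with children ['Y', 'I1']
    leaf 'Y' → 'Y'
    internal I1 with children ['I0', 'X', 'Q', 'B']
      internal I0 with children ['R', 'P', 'W']
        leaf 'R' → 'R'
        leaf 'P' → 'P'
        leaf 'W' → 'W'
      → '(R,P,W)'
      leaf 'X' → 'X'
      leaf 'Q' → 'Q'
      leaf 'B' → 'B'
    → '((R,P,W),X,Q,B)'
  → '(Y,((R,P,W),X,Q,B))'
  internal I3 with children ['M', 'C']
    leaf 'M' → 'M'
    leaf 'C' → 'C'
  → '(M,C)'
→ '((Y,((R,P,W),X,Q,B)),(M,C))'
Final: ((Y,((R,P,W),X,Q,B)),(M,C));

Answer: ((Y,((R,P,W),X,Q,B)),(M,C));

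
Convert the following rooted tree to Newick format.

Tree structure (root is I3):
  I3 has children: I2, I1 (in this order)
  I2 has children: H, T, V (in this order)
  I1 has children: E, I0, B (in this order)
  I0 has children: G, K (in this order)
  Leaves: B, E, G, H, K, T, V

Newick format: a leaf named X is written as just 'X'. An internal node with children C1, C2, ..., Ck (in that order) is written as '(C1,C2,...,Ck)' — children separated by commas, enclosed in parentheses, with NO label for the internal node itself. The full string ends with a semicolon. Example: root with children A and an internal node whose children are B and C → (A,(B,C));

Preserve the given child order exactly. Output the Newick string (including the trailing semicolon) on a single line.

Answer: ((H,T,V),(E,(G,K),B));

Derivation:
internal I3 with children ['I2', 'I1']
  internal I2 with children ['H', 'T', 'V']
    leaf 'H' → 'H'
    leaf 'T' → 'T'
    leaf 'V' → 'V'
  → '(H,T,V)'
  internal I1 with children ['E', 'I0', 'B']
    leaf 'E' → 'E'
    internal I0 with children ['G', 'K']
      leaf 'G' → 'G'
      leaf 'K' → 'K'
    → '(G,K)'
    leaf 'B' → 'B'
  → '(E,(G,K),B)'
→ '((H,T,V),(E,(G,K),B))'
Final: ((H,T,V),(E,(G,K),B));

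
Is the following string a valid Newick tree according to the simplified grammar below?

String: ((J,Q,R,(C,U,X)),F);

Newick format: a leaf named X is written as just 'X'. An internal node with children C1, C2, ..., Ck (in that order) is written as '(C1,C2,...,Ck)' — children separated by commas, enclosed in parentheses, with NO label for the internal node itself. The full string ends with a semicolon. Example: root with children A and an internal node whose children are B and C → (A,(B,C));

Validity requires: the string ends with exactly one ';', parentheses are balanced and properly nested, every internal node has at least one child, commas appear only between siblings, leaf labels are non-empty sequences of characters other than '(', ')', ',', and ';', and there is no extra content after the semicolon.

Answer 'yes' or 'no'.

Input: ((J,Q,R,(C,U,X)),F);
Paren balance: 3 '(' vs 3 ')' OK
Ends with single ';': True
Full parse: OK
Valid: True

Answer: yes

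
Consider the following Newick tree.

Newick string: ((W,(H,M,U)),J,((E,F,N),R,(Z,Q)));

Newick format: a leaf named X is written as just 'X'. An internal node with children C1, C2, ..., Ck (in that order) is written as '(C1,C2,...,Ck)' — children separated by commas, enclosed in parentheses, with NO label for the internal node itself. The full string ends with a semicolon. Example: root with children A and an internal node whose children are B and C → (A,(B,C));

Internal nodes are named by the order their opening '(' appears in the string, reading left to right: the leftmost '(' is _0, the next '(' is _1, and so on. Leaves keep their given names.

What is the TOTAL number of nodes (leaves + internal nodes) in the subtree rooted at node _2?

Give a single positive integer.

Answer: 4

Derivation:
Newick: ((W,(H,M,U)),J,((E,F,N),R,(Z,Q)));
Locate _2: it is the '(' at position 4 (the 3rd '(' reading left to right).
Query: subtree rooted at _2
_2: subtree_size = 1 + 3
  H: subtree_size = 1 + 0
  M: subtree_size = 1 + 0
  U: subtree_size = 1 + 0
Total subtree size of _2: 4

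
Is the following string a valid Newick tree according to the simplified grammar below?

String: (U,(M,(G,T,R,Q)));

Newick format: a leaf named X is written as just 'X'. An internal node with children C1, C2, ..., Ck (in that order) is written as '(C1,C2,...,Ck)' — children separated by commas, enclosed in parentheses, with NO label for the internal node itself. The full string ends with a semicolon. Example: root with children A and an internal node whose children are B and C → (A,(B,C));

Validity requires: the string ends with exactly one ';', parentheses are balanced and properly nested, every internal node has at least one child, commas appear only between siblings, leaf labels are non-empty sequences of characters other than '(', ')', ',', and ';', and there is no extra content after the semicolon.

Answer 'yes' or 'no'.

Answer: yes

Derivation:
Input: (U,(M,(G,T,R,Q)));
Paren balance: 3 '(' vs 3 ')' OK
Ends with single ';': True
Full parse: OK
Valid: True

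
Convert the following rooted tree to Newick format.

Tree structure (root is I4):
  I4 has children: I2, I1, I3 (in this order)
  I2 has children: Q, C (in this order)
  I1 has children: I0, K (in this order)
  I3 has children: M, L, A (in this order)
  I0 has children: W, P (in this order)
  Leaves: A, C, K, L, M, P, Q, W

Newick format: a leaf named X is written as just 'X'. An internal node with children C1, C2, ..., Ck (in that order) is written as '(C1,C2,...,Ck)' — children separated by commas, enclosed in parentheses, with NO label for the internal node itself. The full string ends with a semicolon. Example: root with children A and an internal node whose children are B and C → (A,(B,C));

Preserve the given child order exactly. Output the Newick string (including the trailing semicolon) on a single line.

internal I4 with children ['I2', 'I1', 'I3']
  internal I2 with children ['Q', 'C']
    leaf 'Q' → 'Q'
    leaf 'C' → 'C'
  → '(Q,C)'
  internal I1 with children ['I0', 'K']
    internal I0 with children ['W', 'P']
      leaf 'W' → 'W'
      leaf 'P' → 'P'
    → '(W,P)'
    leaf 'K' → 'K'
  → '((W,P),K)'
  internal I3 with children ['M', 'L', 'A']
    leaf 'M' → 'M'
    leaf 'L' → 'L'
    leaf 'A' → 'A'
  → '(M,L,A)'
→ '((Q,C),((W,P),K),(M,L,A))'
Final: ((Q,C),((W,P),K),(M,L,A));

Answer: ((Q,C),((W,P),K),(M,L,A));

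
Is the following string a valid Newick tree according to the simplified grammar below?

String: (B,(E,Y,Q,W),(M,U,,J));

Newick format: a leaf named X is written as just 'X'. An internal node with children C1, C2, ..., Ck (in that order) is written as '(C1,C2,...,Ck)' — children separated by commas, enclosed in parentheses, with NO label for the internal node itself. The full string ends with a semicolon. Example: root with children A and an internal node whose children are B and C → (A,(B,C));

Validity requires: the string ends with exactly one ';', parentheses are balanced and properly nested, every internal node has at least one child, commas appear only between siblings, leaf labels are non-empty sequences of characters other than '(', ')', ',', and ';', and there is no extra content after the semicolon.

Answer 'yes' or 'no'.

Answer: no

Derivation:
Input: (B,(E,Y,Q,W),(M,U,,J));
Paren balance: 3 '(' vs 3 ')' OK
Ends with single ';': True
Full parse: FAILS (empty leaf label at pos 18)
Valid: False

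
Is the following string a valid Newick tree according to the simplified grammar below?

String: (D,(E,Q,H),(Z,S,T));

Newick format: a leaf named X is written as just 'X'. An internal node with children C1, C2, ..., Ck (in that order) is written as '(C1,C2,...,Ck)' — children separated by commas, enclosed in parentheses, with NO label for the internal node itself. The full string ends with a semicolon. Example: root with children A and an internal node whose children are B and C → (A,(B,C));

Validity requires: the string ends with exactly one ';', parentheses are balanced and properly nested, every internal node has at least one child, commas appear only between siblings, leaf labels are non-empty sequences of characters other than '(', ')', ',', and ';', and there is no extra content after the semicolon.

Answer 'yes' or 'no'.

Answer: yes

Derivation:
Input: (D,(E,Q,H),(Z,S,T));
Paren balance: 3 '(' vs 3 ')' OK
Ends with single ';': True
Full parse: OK
Valid: True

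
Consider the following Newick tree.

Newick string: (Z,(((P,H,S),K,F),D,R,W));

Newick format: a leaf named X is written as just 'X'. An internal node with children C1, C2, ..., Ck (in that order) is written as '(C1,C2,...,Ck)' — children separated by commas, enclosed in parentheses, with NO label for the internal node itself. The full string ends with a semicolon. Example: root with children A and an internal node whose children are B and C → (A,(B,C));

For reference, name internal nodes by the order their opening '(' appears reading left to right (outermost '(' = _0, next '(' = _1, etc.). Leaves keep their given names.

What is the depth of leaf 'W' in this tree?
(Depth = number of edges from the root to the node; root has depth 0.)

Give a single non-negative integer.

Newick: (Z,(((P,H,S),K,F),D,R,W));
Naming internals by '(' encounter order: outermost '(' = _0, next = _1, ...
Query node: W
Path from root: _0 -> _1 -> W
Depth of W: 2 (number of edges from root)

Answer: 2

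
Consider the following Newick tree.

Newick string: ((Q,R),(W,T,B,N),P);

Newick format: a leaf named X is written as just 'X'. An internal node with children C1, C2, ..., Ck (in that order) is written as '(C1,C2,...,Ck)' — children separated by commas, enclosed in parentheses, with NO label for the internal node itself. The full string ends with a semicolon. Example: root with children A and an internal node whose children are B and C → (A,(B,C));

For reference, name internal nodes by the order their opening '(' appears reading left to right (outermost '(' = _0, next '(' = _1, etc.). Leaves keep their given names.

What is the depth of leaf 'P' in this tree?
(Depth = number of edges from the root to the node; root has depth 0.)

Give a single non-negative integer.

Answer: 1

Derivation:
Newick: ((Q,R),(W,T,B,N),P);
Naming internals by '(' encounter order: outermost '(' = _0, next = _1, ...
Query node: P
Path from root: _0 -> P
Depth of P: 1 (number of edges from root)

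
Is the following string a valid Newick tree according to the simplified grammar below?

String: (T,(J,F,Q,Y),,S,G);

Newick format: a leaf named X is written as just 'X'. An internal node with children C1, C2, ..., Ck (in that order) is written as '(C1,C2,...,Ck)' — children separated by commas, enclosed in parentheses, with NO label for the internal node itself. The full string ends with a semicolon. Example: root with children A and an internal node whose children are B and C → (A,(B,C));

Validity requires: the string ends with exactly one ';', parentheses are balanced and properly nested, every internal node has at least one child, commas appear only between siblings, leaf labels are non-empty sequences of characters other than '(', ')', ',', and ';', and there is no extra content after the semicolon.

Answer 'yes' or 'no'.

Answer: no

Derivation:
Input: (T,(J,F,Q,Y),,S,G);
Paren balance: 2 '(' vs 2 ')' OK
Ends with single ';': True
Full parse: FAILS (empty leaf label at pos 13)
Valid: False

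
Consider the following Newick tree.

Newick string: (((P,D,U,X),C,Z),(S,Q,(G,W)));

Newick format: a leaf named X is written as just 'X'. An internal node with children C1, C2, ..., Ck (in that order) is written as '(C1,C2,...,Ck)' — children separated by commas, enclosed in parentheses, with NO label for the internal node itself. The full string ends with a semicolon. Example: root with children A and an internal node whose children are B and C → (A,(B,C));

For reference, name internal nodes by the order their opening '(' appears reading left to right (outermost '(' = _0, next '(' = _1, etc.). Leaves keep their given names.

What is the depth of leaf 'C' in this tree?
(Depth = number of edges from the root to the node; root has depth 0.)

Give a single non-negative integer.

Answer: 2

Derivation:
Newick: (((P,D,U,X),C,Z),(S,Q,(G,W)));
Naming internals by '(' encounter order: outermost '(' = _0, next = _1, ...
Query node: C
Path from root: _0 -> _1 -> C
Depth of C: 2 (number of edges from root)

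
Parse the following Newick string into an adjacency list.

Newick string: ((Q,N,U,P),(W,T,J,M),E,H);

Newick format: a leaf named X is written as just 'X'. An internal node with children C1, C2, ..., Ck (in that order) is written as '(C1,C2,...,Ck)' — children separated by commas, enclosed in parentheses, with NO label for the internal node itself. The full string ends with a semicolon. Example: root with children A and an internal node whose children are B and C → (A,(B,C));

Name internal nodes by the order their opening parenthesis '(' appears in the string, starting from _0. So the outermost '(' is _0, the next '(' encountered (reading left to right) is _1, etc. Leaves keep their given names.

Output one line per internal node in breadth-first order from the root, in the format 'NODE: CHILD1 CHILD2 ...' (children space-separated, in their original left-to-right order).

Answer: _0: _1 _2 E H
_1: Q N U P
_2: W T J M

Derivation:
Input: ((Q,N,U,P),(W,T,J,M),E,H);
Scanning left-to-right, naming '(' by encounter order:
  pos 0: '(' -> open internal node _0 (depth 1)
  pos 1: '(' -> open internal node _1 (depth 2)
  pos 9: ')' -> close internal node _1 (now at depth 1)
  pos 11: '(' -> open internal node _2 (depth 2)
  pos 19: ')' -> close internal node _2 (now at depth 1)
  pos 24: ')' -> close internal node _0 (now at depth 0)
Total internal nodes: 3
BFS adjacency from root:
  _0: _1 _2 E H
  _1: Q N U P
  _2: W T J M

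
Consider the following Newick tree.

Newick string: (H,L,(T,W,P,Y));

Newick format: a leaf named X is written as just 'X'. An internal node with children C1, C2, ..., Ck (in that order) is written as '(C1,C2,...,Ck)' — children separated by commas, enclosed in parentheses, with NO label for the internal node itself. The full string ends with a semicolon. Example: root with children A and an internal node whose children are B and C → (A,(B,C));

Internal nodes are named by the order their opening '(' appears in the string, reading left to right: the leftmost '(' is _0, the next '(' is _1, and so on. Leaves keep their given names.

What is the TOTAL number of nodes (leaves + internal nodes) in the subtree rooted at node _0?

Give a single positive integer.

Newick: (H,L,(T,W,P,Y));
Locate _0: it is the '(' at position 0 (the 1st '(' reading left to right).
Query: subtree rooted at _0
_0: subtree_size = 1 + 7
  H: subtree_size = 1 + 0
  L: subtree_size = 1 + 0
  _1: subtree_size = 1 + 4
    T: subtree_size = 1 + 0
    W: subtree_size = 1 + 0
    P: subtree_size = 1 + 0
    Y: subtree_size = 1 + 0
Total subtree size of _0: 8

Answer: 8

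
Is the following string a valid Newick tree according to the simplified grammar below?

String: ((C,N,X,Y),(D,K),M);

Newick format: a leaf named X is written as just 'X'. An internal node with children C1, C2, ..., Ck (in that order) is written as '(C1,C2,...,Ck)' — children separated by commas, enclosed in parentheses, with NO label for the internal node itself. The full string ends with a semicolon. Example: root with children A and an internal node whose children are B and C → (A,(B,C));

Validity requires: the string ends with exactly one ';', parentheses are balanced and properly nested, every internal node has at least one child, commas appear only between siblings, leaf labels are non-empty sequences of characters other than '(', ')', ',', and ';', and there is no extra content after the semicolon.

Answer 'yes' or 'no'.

Input: ((C,N,X,Y),(D,K),M);
Paren balance: 3 '(' vs 3 ')' OK
Ends with single ';': True
Full parse: OK
Valid: True

Answer: yes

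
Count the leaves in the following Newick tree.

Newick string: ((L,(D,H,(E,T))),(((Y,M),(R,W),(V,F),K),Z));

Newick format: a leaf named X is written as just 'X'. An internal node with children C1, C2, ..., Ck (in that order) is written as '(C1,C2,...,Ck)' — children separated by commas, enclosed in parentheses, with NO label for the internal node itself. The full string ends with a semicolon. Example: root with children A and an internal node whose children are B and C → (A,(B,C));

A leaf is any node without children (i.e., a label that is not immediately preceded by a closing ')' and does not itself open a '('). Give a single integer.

Newick: ((L,(D,H,(E,T))),(((Y,M),(R,W),(V,F),K),Z));
Scan left-to-right; a leaf is any maximal label run not followed by '(':
  pos 2: leaf 'L' → count = 1
  pos 5: leaf 'D' → count = 2
  pos 7: leaf 'H' → count = 3
  pos 10: leaf 'E' → count = 4
  pos 12: leaf 'T' → count = 5
  pos 20: leaf 'Y' → count = 6
  pos 22: leaf 'M' → count = 7
  pos 26: leaf 'R' → count = 8
  pos 28: leaf 'W' → count = 9
  pos 32: leaf 'V' → count = 10
  pos 34: leaf 'F' → count = 11
  pos 37: leaf 'K' → count = 12
  pos 40: leaf 'Z' → count = 13
Total leaves: 13

Answer: 13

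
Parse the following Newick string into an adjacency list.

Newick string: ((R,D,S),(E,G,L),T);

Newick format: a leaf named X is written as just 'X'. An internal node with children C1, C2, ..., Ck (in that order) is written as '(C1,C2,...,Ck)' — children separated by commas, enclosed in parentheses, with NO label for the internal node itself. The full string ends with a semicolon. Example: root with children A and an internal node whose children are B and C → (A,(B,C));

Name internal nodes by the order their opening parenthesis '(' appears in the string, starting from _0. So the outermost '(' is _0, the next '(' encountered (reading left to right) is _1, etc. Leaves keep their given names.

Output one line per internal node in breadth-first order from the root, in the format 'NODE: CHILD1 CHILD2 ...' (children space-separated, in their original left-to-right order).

Answer: _0: _1 _2 T
_1: R D S
_2: E G L

Derivation:
Input: ((R,D,S),(E,G,L),T);
Scanning left-to-right, naming '(' by encounter order:
  pos 0: '(' -> open internal node _0 (depth 1)
  pos 1: '(' -> open internal node _1 (depth 2)
  pos 7: ')' -> close internal node _1 (now at depth 1)
  pos 9: '(' -> open internal node _2 (depth 2)
  pos 15: ')' -> close internal node _2 (now at depth 1)
  pos 18: ')' -> close internal node _0 (now at depth 0)
Total internal nodes: 3
BFS adjacency from root:
  _0: _1 _2 T
  _1: R D S
  _2: E G L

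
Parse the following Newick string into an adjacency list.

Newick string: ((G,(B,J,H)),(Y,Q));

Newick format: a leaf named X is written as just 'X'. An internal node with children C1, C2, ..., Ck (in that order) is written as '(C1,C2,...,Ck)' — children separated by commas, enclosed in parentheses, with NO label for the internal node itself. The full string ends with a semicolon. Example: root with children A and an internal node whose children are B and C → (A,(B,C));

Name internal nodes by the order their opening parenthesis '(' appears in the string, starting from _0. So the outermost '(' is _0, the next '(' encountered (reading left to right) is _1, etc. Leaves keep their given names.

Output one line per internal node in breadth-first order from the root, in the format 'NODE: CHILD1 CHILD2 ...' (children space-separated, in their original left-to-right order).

Input: ((G,(B,J,H)),(Y,Q));
Scanning left-to-right, naming '(' by encounter order:
  pos 0: '(' -> open internal node _0 (depth 1)
  pos 1: '(' -> open internal node _1 (depth 2)
  pos 4: '(' -> open internal node _2 (depth 3)
  pos 10: ')' -> close internal node _2 (now at depth 2)
  pos 11: ')' -> close internal node _1 (now at depth 1)
  pos 13: '(' -> open internal node _3 (depth 2)
  pos 17: ')' -> close internal node _3 (now at depth 1)
  pos 18: ')' -> close internal node _0 (now at depth 0)
Total internal nodes: 4
BFS adjacency from root:
  _0: _1 _3
  _1: G _2
  _3: Y Q
  _2: B J H

Answer: _0: _1 _3
_1: G _2
_3: Y Q
_2: B J H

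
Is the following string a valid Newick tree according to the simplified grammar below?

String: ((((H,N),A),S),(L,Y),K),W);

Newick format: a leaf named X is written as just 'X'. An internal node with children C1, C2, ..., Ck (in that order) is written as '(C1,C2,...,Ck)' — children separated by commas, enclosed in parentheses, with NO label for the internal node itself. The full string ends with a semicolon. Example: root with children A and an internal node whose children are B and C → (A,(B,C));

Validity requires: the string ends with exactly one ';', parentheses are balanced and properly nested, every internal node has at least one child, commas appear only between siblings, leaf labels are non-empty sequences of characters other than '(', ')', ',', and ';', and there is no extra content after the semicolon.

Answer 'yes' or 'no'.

Input: ((((H,N),A),S),(L,Y),K),W);
Paren balance: 5 '(' vs 6 ')' MISMATCH
Ends with single ';': True
Full parse: FAILS (extra content after tree at pos 23)
Valid: False

Answer: no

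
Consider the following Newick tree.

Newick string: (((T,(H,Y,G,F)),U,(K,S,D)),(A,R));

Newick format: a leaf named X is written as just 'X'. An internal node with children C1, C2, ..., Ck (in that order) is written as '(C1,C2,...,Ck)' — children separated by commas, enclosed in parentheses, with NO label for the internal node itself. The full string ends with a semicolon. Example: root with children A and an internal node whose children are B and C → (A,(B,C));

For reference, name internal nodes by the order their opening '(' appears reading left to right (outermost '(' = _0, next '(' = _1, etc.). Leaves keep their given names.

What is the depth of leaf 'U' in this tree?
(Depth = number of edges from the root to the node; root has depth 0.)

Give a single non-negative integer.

Answer: 2

Derivation:
Newick: (((T,(H,Y,G,F)),U,(K,S,D)),(A,R));
Naming internals by '(' encounter order: outermost '(' = _0, next = _1, ...
Query node: U
Path from root: _0 -> _1 -> U
Depth of U: 2 (number of edges from root)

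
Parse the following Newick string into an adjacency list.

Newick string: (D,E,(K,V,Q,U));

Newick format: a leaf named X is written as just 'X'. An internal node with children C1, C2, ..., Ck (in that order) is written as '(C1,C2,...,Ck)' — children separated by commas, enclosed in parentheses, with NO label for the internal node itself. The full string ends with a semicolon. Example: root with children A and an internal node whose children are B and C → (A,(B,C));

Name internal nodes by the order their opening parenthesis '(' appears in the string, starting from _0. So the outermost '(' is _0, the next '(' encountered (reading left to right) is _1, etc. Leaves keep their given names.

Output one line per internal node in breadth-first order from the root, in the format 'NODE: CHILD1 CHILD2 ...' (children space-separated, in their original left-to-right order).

Answer: _0: D E _1
_1: K V Q U

Derivation:
Input: (D,E,(K,V,Q,U));
Scanning left-to-right, naming '(' by encounter order:
  pos 0: '(' -> open internal node _0 (depth 1)
  pos 5: '(' -> open internal node _1 (depth 2)
  pos 13: ')' -> close internal node _1 (now at depth 1)
  pos 14: ')' -> close internal node _0 (now at depth 0)
Total internal nodes: 2
BFS adjacency from root:
  _0: D E _1
  _1: K V Q U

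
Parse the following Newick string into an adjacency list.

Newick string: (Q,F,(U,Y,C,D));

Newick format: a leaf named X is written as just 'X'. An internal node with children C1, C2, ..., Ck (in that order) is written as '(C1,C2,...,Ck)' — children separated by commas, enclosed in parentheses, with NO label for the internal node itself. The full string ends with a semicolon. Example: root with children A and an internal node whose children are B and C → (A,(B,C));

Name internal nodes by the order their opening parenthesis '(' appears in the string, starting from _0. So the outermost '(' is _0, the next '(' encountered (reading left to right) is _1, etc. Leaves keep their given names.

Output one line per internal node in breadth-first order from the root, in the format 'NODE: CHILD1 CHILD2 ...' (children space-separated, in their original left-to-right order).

Answer: _0: Q F _1
_1: U Y C D

Derivation:
Input: (Q,F,(U,Y,C,D));
Scanning left-to-right, naming '(' by encounter order:
  pos 0: '(' -> open internal node _0 (depth 1)
  pos 5: '(' -> open internal node _1 (depth 2)
  pos 13: ')' -> close internal node _1 (now at depth 1)
  pos 14: ')' -> close internal node _0 (now at depth 0)
Total internal nodes: 2
BFS adjacency from root:
  _0: Q F _1
  _1: U Y C D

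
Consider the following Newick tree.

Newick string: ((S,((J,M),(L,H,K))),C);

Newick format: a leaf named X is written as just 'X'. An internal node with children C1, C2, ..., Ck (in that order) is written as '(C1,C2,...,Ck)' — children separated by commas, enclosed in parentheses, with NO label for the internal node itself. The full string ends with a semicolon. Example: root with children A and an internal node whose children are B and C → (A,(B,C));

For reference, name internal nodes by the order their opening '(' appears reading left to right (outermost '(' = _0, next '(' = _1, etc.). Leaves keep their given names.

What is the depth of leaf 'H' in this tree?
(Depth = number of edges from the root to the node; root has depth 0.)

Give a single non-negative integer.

Answer: 4

Derivation:
Newick: ((S,((J,M),(L,H,K))),C);
Naming internals by '(' encounter order: outermost '(' = _0, next = _1, ...
Query node: H
Path from root: _0 -> _1 -> _2 -> _4 -> H
Depth of H: 4 (number of edges from root)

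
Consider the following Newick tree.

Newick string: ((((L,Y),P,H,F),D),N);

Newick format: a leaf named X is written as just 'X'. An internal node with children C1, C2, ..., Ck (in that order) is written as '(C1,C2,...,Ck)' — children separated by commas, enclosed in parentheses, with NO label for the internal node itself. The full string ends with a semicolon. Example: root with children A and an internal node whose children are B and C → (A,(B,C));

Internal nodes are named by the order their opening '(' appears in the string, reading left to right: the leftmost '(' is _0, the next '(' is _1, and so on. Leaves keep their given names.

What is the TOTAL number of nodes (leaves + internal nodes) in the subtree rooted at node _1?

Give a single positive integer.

Answer: 9

Derivation:
Newick: ((((L,Y),P,H,F),D),N);
Locate _1: it is the '(' at position 1 (the 2nd '(' reading left to right).
Query: subtree rooted at _1
_1: subtree_size = 1 + 8
  _2: subtree_size = 1 + 6
    _3: subtree_size = 1 + 2
      L: subtree_size = 1 + 0
      Y: subtree_size = 1 + 0
    P: subtree_size = 1 + 0
    H: subtree_size = 1 + 0
    F: subtree_size = 1 + 0
  D: subtree_size = 1 + 0
Total subtree size of _1: 9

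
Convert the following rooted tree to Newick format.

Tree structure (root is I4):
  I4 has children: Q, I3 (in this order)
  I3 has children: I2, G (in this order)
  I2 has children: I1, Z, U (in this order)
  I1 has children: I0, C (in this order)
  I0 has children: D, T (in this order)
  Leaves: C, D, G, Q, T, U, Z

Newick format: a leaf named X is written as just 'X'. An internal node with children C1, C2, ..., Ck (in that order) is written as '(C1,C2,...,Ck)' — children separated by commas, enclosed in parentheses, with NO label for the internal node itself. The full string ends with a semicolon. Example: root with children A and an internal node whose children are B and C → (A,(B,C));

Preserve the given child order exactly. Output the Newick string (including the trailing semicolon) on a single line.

internal I4 with children ['Q', 'I3']
  leaf 'Q' → 'Q'
  internal I3 with children ['I2', 'G']
    internal I2 with children ['I1', 'Z', 'U']
      internal I1 with children ['I0', 'C']
        internal I0 with children ['D', 'T']
          leaf 'D' → 'D'
          leaf 'T' → 'T'
        → '(D,T)'
        leaf 'C' → 'C'
      → '((D,T),C)'
      leaf 'Z' → 'Z'
      leaf 'U' → 'U'
    → '(((D,T),C),Z,U)'
    leaf 'G' → 'G'
  → '((((D,T),C),Z,U),G)'
→ '(Q,((((D,T),C),Z,U),G))'
Final: (Q,((((D,T),C),Z,U),G));

Answer: (Q,((((D,T),C),Z,U),G));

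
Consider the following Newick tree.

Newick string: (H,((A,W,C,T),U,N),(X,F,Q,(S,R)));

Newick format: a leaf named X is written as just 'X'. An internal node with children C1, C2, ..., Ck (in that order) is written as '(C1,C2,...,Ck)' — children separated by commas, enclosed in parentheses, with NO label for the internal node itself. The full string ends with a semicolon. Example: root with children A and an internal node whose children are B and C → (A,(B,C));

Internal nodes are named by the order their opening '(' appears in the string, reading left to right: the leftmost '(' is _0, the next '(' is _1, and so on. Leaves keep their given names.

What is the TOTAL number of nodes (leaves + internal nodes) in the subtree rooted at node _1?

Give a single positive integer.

Newick: (H,((A,W,C,T),U,N),(X,F,Q,(S,R)));
Locate _1: it is the '(' at position 3 (the 2nd '(' reading left to right).
Query: subtree rooted at _1
_1: subtree_size = 1 + 7
  _2: subtree_size = 1 + 4
    A: subtree_size = 1 + 0
    W: subtree_size = 1 + 0
    C: subtree_size = 1 + 0
    T: subtree_size = 1 + 0
  U: subtree_size = 1 + 0
  N: subtree_size = 1 + 0
Total subtree size of _1: 8

Answer: 8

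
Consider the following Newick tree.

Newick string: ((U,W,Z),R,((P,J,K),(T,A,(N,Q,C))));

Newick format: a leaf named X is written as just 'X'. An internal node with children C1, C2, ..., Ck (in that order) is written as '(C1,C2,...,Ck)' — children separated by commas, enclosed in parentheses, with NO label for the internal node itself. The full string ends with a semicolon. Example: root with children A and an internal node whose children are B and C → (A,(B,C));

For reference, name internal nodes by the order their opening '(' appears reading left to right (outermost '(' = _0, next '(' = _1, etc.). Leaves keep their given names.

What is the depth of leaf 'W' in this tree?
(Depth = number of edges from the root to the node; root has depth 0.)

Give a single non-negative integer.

Newick: ((U,W,Z),R,((P,J,K),(T,A,(N,Q,C))));
Naming internals by '(' encounter order: outermost '(' = _0, next = _1, ...
Query node: W
Path from root: _0 -> _1 -> W
Depth of W: 2 (number of edges from root)

Answer: 2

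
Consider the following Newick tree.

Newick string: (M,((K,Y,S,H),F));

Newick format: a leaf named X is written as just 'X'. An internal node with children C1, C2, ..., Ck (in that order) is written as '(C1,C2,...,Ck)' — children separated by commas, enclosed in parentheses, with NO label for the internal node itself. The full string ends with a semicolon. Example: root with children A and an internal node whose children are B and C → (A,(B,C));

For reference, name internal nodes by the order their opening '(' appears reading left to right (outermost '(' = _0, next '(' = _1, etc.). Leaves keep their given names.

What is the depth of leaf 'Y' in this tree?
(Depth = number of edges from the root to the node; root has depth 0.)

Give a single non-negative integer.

Newick: (M,((K,Y,S,H),F));
Naming internals by '(' encounter order: outermost '(' = _0, next = _1, ...
Query node: Y
Path from root: _0 -> _1 -> _2 -> Y
Depth of Y: 3 (number of edges from root)

Answer: 3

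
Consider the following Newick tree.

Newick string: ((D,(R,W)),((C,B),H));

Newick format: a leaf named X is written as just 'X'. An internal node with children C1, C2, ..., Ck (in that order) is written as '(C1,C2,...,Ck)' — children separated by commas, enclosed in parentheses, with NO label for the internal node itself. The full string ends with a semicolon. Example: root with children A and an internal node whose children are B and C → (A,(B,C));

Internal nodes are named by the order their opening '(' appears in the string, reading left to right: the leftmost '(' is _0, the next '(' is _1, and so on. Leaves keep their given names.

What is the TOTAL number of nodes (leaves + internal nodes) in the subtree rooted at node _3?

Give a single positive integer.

Answer: 5

Derivation:
Newick: ((D,(R,W)),((C,B),H));
Locate _3: it is the '(' at position 11 (the 4th '(' reading left to right).
Query: subtree rooted at _3
_3: subtree_size = 1 + 4
  _4: subtree_size = 1 + 2
    C: subtree_size = 1 + 0
    B: subtree_size = 1 + 0
  H: subtree_size = 1 + 0
Total subtree size of _3: 5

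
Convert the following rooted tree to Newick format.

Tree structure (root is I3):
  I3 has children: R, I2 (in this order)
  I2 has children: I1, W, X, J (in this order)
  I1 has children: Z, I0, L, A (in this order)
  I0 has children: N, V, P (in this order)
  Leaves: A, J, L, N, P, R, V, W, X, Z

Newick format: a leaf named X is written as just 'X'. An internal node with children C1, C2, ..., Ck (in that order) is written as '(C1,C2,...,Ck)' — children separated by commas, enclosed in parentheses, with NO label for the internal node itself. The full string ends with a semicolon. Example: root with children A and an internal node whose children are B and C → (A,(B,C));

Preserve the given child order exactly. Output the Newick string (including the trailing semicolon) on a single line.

internal I3 with children ['R', 'I2']
  leaf 'R' → 'R'
  internal I2 with children ['I1', 'W', 'X', 'J']
    internal I1 with children ['Z', 'I0', 'L', 'A']
      leaf 'Z' → 'Z'
      internal I0 with children ['N', 'V', 'P']
        leaf 'N' → 'N'
        leaf 'V' → 'V'
        leaf 'P' → 'P'
      → '(N,V,P)'
      leaf 'L' → 'L'
      leaf 'A' → 'A'
    → '(Z,(N,V,P),L,A)'
    leaf 'W' → 'W'
    leaf 'X' → 'X'
    leaf 'J' → 'J'
  → '((Z,(N,V,P),L,A),W,X,J)'
→ '(R,((Z,(N,V,P),L,A),W,X,J))'
Final: (R,((Z,(N,V,P),L,A),W,X,J));

Answer: (R,((Z,(N,V,P),L,A),W,X,J));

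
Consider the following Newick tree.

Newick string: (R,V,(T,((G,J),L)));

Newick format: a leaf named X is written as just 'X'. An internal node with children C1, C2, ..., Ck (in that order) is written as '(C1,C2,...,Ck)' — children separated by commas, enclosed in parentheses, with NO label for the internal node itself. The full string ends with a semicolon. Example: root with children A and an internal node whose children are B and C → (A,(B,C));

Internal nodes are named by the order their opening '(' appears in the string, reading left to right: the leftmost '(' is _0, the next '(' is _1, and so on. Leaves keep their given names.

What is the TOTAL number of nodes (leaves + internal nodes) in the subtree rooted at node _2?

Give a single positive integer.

Newick: (R,V,(T,((G,J),L)));
Locate _2: it is the '(' at position 8 (the 3rd '(' reading left to right).
Query: subtree rooted at _2
_2: subtree_size = 1 + 4
  _3: subtree_size = 1 + 2
    G: subtree_size = 1 + 0
    J: subtree_size = 1 + 0
  L: subtree_size = 1 + 0
Total subtree size of _2: 5

Answer: 5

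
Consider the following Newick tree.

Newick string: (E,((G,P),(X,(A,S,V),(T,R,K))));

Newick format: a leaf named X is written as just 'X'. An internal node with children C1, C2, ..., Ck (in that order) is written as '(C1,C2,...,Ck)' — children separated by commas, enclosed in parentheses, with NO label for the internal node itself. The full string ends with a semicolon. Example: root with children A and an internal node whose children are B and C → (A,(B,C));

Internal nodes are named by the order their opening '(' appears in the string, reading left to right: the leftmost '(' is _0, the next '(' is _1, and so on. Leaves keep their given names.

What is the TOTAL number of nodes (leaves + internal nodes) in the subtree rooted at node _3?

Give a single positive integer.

Answer: 10

Derivation:
Newick: (E,((G,P),(X,(A,S,V),(T,R,K))));
Locate _3: it is the '(' at position 10 (the 4th '(' reading left to right).
Query: subtree rooted at _3
_3: subtree_size = 1 + 9
  X: subtree_size = 1 + 0
  _4: subtree_size = 1 + 3
    A: subtree_size = 1 + 0
    S: subtree_size = 1 + 0
    V: subtree_size = 1 + 0
  _5: subtree_size = 1 + 3
    T: subtree_size = 1 + 0
    R: subtree_size = 1 + 0
    K: subtree_size = 1 + 0
Total subtree size of _3: 10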